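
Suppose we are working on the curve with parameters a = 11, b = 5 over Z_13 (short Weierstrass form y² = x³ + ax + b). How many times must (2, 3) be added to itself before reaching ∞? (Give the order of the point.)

5

2P: tangent at (2, 3): λ = (3·2² + 11)/(2·3) ≡ 10/6. 6⁻¹ ≡ 11 (mod 13), so λ ≡ 10·11 ≡ 6.
  x = λ² - 2 - 2 = 36 - 4 ≡ 6; y = λ·(2 - 6) - 3 ≡ 12. → (6, 12)
3P: (6, 12) + (2, 3). λ = (3 - 12)/(2 - 6) ≡ 4/9 mod 13. 9⁻¹ ≡ 3 (mod 13), so λ ≡ 12.
  x = λ² - 6 - 2 = 144 - 8 ≡ 6; y = λ·(6 - 6) - 12 ≡ 1. → (6, 1)
4P: (6, 1) + (2, 3). λ = (3 - 1)/(2 - 6) ≡ 2/9 mod 13. 9⁻¹ ≡ 3 (mod 13), so λ ≡ 6.
  x = λ² - 6 - 2 = 36 - 8 ≡ 2; y = λ·(6 - 2) - 1 ≡ 10. → (2, 10)
5P: (2, 10) + (2, 3): same x and y₁ ≡ -y₂, so the sum is ∞.
5P = ∞, so the order is 5.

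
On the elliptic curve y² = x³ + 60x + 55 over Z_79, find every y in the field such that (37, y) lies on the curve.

none

x³ + 60x + 55 = 52928 ≡ 77 (mod 79).
77 is a non-residue mod 79; no y exists.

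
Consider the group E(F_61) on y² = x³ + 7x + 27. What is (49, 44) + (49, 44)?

(37, 2)

tangent at (49, 44): λ = (3·49² + 7)/(2·44) ≡ 12/27. 27⁻¹ ≡ 52 (mod 61), so λ ≡ 12·52 ≡ 14.
  x = λ² - 49 - 49 = 196 - 98 ≡ 37; y = λ·(49 - 37) - 44 ≡ 2. → (37, 2)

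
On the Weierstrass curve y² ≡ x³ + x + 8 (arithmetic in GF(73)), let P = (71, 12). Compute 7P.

(43, 34)

Repeated addition: build up to 7P.
2P: tangent at (71, 12): λ = (3·71² + 1)/(2·12) ≡ 13/24. 24⁻¹ ≡ 70 (mod 73) since 24·70 = 1680 ≡ 1, so λ ≡ 13·70 ≡ 34.
  x = λ² - 71 - 71 = 1156 - 142 ≡ 65; y = λ·(71 - 65) - 12 ≡ 46. → (65, 46)
3P: (65, 46) + (71, 12). λ = (12 - 46)/(71 - 65) ≡ 39/6 mod 73. 6⁻¹ ≡ 61 (mod 73) since 6·61 = 366 ≡ 1, so λ ≡ 43.
  x = λ² - 65 - 71 = 1849 - 136 ≡ 34; y = λ·(65 - 34) - 46 ≡ 46. → (34, 46)
4P: (34, 46) + (71, 12). λ = (12 - 46)/(71 - 34) ≡ 39/37 mod 73. 37⁻¹ ≡ 2 (mod 73), so λ ≡ 5.
  x = λ² - 34 - 71 = 25 - 105 ≡ 66; y = λ·(34 - 66) - 46 ≡ 13. → (66, 13)
5P: (66, 13) + (71, 12). λ = (12 - 13)/(71 - 66) ≡ 72/5 mod 73. 5⁻¹ ≡ 44 (mod 73), so λ ≡ 29.
  x = λ² - 66 - 71 = 841 - 137 ≡ 47; y = λ·(66 - 47) - 13 ≡ 27. → (47, 27)
6P: (47, 27) + (71, 12). λ = (12 - 27)/(71 - 47) ≡ 58/24 mod 73. 24⁻¹ ≡ 70 (mod 73), so λ ≡ 45.
  x = λ² - 47 - 71 = 2025 - 118 ≡ 9; y = λ·(47 - 9) - 27 ≡ 4. → (9, 4)
7P: (9, 4) + (71, 12). λ = (12 - 4)/(71 - 9) ≡ 8/62 mod 73. 62⁻¹ ≡ 53 (mod 73), so λ ≡ 59.
  x = λ² - 9 - 71 = 3481 - 80 ≡ 43; y = λ·(9 - 43) - 4 ≡ 34. → (43, 34)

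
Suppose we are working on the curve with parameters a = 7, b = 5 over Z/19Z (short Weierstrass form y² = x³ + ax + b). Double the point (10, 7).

(10, 12)

tangent at (10, 7): λ = (3·10² + 7)/(2·7) ≡ 3/14. 14⁻¹ ≡ 15 (mod 19), so λ ≡ 3·15 ≡ 7.
  x = λ² - 10 - 10 = 49 - 20 ≡ 10; y = λ·(10 - 10) - 7 ≡ 12. → (10, 12)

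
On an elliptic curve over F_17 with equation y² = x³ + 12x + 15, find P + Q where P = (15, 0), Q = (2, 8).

(15, 0) + (2, 8). λ = (8 - 0)/(2 - 15) ≡ 8/4 mod 17. 4⁻¹ ≡ 13 (mod 17) since 4·13 = 52 ≡ 1, so λ ≡ 2.
  x = λ² - 15 - 2 = 4 - 17 ≡ 4; y = λ·(15 - 4) - 0 ≡ 5. → (4, 5)

(4, 5)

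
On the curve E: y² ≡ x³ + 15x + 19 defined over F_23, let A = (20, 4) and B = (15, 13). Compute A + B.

(17, 9)

(20, 4) + (15, 13). λ = (13 - 4)/(15 - 20) ≡ 9/18 mod 23. 18⁻¹ ≡ 9 (mod 23) since 18·9 = 162 ≡ 1, so λ ≡ 12.
  x = λ² - 20 - 15 = 144 - 35 ≡ 17; y = λ·(20 - 17) - 4 ≡ 9. → (17, 9)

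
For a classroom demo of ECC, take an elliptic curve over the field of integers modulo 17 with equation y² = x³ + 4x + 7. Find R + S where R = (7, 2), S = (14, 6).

(7, 2) + (14, 6). λ = (6 - 2)/(14 - 7) ≡ 4/7 mod 17. 7⁻¹ ≡ 5 (mod 17), so λ ≡ 3.
  x = λ² - 7 - 14 = 9 - 21 ≡ 5; y = λ·(7 - 5) - 2 ≡ 4. → (5, 4)

(5, 4)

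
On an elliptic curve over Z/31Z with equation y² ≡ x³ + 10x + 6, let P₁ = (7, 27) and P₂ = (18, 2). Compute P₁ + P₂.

(7, 27) + (18, 2). λ = (2 - 27)/(18 - 7) ≡ 6/11 mod 31. 11⁻¹ ≡ 17 (mod 31) since 11·17 = 187 ≡ 1, so λ ≡ 9.
  x = λ² - 7 - 18 = 81 - 25 ≡ 25; y = λ·(7 - 25) - 27 ≡ 28. → (25, 28)

(25, 28)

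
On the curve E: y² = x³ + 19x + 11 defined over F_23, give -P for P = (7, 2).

-(7, 2) = (7, -2 mod 23) = (7, 21).

(7, 21)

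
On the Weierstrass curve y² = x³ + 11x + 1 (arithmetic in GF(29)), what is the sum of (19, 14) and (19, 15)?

O

The two points share x = 19 and their y-coordinates satisfy 14 + 15 ≡ 0 (mod 29), so they are inverses. Their sum is the point at infinity.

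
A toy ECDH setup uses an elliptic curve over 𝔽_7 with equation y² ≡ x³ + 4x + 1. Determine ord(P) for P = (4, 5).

5

2P: tangent at (4, 5): λ = (3·4² + 4)/(2·5) ≡ 3/3. 3⁻¹ ≡ 5 (mod 7), so λ ≡ 3·5 ≡ 1.
  x = λ² - 4 - 4 = 1 - 8 ≡ 0; y = λ·(4 - 0) - 5 ≡ 6. → (0, 6)
3P: (0, 6) + (4, 5). λ = (5 - 6)/(4 - 0) ≡ 6/4 mod 7. 4⁻¹ ≡ 2 (mod 7), so λ ≡ 5.
  x = λ² - 0 - 4 = 25 - 4 ≡ 0; y = λ·(0 - 0) - 6 ≡ 1. → (0, 1)
4P: (0, 1) + (4, 5). λ = (5 - 1)/(4 - 0) ≡ 4/4 mod 7. 4⁻¹ ≡ 2 (mod 7) since 4·2 = 8 ≡ 1, so λ ≡ 1.
  x = λ² - 0 - 4 = 1 - 4 ≡ 4; y = λ·(0 - 4) - 1 ≡ 2. → (4, 2)
5P: (4, 2) + (4, 5): same x and y₁ ≡ -y₂, so the sum is O.
5P = O, so the order is 5.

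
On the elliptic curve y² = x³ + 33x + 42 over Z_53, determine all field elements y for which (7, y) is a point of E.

x³ + 33x + 42 = 616 ≡ 33 (mod 53).
33 is a non-residue mod 53; no y exists.

none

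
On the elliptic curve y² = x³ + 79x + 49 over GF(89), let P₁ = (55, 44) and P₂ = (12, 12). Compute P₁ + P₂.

(55, 44) + (12, 12). λ = (12 - 44)/(12 - 55) ≡ 57/46 mod 89. 46⁻¹ ≡ 60 (mod 89) since 46·60 = 2760 ≡ 1, so λ ≡ 38.
  x = λ² - 55 - 12 = 1444 - 67 ≡ 42; y = λ·(55 - 42) - 44 ≡ 5. → (42, 5)

(42, 5)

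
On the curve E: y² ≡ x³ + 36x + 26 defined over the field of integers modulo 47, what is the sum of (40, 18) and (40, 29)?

The two points share x = 40 and their y-coordinates satisfy 18 + 29 ≡ 0 (mod 47), so they are inverses. Their sum is 𝒪.

O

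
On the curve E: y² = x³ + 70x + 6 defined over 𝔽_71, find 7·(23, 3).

(36, 60)

Write Q = (23, 3).
Repeated addition: build up to 7Q.
2Q: tangent at (23, 3): λ = (3·23² + 70)/(2·3) ≡ 24/6. 6⁻¹ ≡ 12 (mod 71) since 6·12 = 72 ≡ 1, so λ ≡ 24·12 ≡ 4.
  x = λ² - 23 - 23 = 16 - 46 ≡ 41; y = λ·(23 - 41) - 3 ≡ 67. → (41, 67)
3Q: (41, 67) + (23, 3). λ = (3 - 67)/(23 - 41) ≡ 7/53 mod 71. 53⁻¹ ≡ 67 (mod 71) since 53·67 = 3551 ≡ 1, so λ ≡ 43.
  x = λ² - 41 - 23 = 1849 - 64 ≡ 10; y = λ·(41 - 10) - 67 ≡ 59. → (10, 59)
4Q: (10, 59) + (23, 3). λ = (3 - 59)/(23 - 10) ≡ 15/13 mod 71. 13⁻¹ ≡ 11 (mod 71) since 13·11 = 143 ≡ 1, so λ ≡ 23.
  x = λ² - 10 - 23 = 529 - 33 ≡ 70; y = λ·(10 - 70) - 59 ≡ 52. → (70, 52)
5Q: (70, 52) + (23, 3). λ = (3 - 52)/(23 - 70) ≡ 22/24 mod 71. 24⁻¹ ≡ 3 (mod 71) since 24·3 = 72 ≡ 1, so λ ≡ 66.
  x = λ² - 70 - 23 = 4356 - 93 ≡ 3; y = λ·(70 - 3) - 52 ≡ 39. → (3, 39)
6Q: (3, 39) + (23, 3). λ = (3 - 39)/(23 - 3) ≡ 35/20 mod 71. 20⁻¹ ≡ 32 (mod 71), so λ ≡ 55.
  x = λ² - 3 - 23 = 3025 - 26 ≡ 17; y = λ·(3 - 17) - 39 ≡ 43. → (17, 43)
7Q: (17, 43) + (23, 3). λ = (3 - 43)/(23 - 17) ≡ 31/6 mod 71. 6⁻¹ ≡ 12 (mod 71) since 6·12 = 72 ≡ 1, so λ ≡ 17.
  x = λ² - 17 - 23 = 289 - 40 ≡ 36; y = λ·(17 - 36) - 43 ≡ 60. → (36, 60)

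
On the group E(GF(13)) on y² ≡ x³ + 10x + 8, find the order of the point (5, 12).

10

2P: tangent at (5, 12): λ = (3·5² + 10)/(2·12) ≡ 7/11. 11⁻¹ ≡ 6 (mod 13), so λ ≡ 7·6 ≡ 3.
  x = λ² - 5 - 5 = 9 - 10 ≡ 12; y = λ·(5 - 12) - 12 ≡ 6. → (12, 6)
3P: (12, 6) + (5, 12). λ = (12 - 6)/(5 - 12) ≡ 6/6 mod 13. 6⁻¹ ≡ 11 (mod 13), so λ ≡ 1.
  x = λ² - 12 - 5 = 1 - 17 ≡ 10; y = λ·(12 - 10) - 6 ≡ 9. → (10, 9)
4P: (10, 9) + (5, 12). λ = (12 - 9)/(5 - 10) ≡ 3/8 mod 13. 8⁻¹ ≡ 5 (mod 13) since 8·5 = 40 ≡ 1, so λ ≡ 2.
  x = λ² - 10 - 5 = 4 - 15 ≡ 2; y = λ·(10 - 2) - 9 ≡ 7. → (2, 7)
5P: (2, 7) + (5, 12). λ = (12 - 7)/(5 - 2) ≡ 5/3 mod 13. 3⁻¹ ≡ 9 (mod 13), so λ ≡ 6.
  x = λ² - 2 - 5 = 36 - 7 ≡ 3; y = λ·(2 - 3) - 7 ≡ 0. → (3, 0)
6P: (3, 0) + (5, 12). λ = (12 - 0)/(5 - 3) ≡ 12/2 mod 13. 2⁻¹ ≡ 7 (mod 13), so λ ≡ 6.
  x = λ² - 3 - 5 = 36 - 8 ≡ 2; y = λ·(3 - 2) - 0 ≡ 6. → (2, 6)
7P: (2, 6) + (5, 12). λ = (12 - 6)/(5 - 2) ≡ 6/3 mod 13. 3⁻¹ ≡ 9 (mod 13), so λ ≡ 2.
  x = λ² - 2 - 5 = 4 - 7 ≡ 10; y = λ·(2 - 10) - 6 ≡ 4. → (10, 4)
8P: (10, 4) + (5, 12). λ = (12 - 4)/(5 - 10) ≡ 8/8 mod 13. 8⁻¹ ≡ 5 (mod 13), so λ ≡ 1.
  x = λ² - 10 - 5 = 1 - 15 ≡ 12; y = λ·(10 - 12) - 4 ≡ 7. → (12, 7)
9P: (12, 7) + (5, 12). λ = (12 - 7)/(5 - 12) ≡ 5/6 mod 13. 6⁻¹ ≡ 11 (mod 13), so λ ≡ 3.
  x = λ² - 12 - 5 = 9 - 17 ≡ 5; y = λ·(12 - 5) - 7 ≡ 1. → (5, 1)
10P: (5, 1) + (5, 12): same x and y₁ ≡ -y₂, so the sum is O.
10P = O, so the order is 10.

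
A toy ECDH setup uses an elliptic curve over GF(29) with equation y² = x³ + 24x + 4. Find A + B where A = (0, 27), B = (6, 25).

(7, 14)

(0, 27) + (6, 25). λ = (25 - 27)/(6 - 0) ≡ 27/6 mod 29. 6⁻¹ ≡ 5 (mod 29), so λ ≡ 19.
  x = λ² - 0 - 6 = 361 - 6 ≡ 7; y = λ·(0 - 7) - 27 ≡ 14. → (7, 14)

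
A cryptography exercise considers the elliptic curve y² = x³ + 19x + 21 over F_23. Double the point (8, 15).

(20, 11)

tangent at (8, 15): λ = (3·8² + 19)/(2·15) ≡ 4/7. 7⁻¹ ≡ 10 (mod 23), so λ ≡ 4·10 ≡ 17.
  x = λ² - 8 - 8 = 289 - 16 ≡ 20; y = λ·(8 - 20) - 15 ≡ 11. → (20, 11)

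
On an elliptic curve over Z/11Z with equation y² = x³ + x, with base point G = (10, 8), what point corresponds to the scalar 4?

O

Double-and-add on 4 = (100)₂. Start with G = (10, 8) for the leading 1-bit.
double: tangent at (10, 8): λ = (3·10² + 1)/(2·8) ≡ 4/5. 5⁻¹ ≡ 9 (mod 11), so λ ≡ 4·9 ≡ 3.
  x = λ² - 10 - 10 = 9 - 20 ≡ 0; y = λ·(10 - 0) - 8 ≡ 0. → (0, 0)
double: (0, 0) + (0, 0): same x and y₁ ≡ -y₂, so the sum is O.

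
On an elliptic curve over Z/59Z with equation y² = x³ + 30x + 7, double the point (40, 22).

tangent at (40, 22): λ = (3·40² + 30)/(2·22) ≡ 51/44. 44⁻¹ ≡ 55 (mod 59), so λ ≡ 51·55 ≡ 32.
  x = λ² - 40 - 40 = 1024 - 80 ≡ 0; y = λ·(40 - 0) - 22 ≡ 19. → (0, 19)

(0, 19)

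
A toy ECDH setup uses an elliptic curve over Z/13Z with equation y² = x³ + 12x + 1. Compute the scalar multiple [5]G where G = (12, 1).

(4, 3)

Repeated addition: build up to 5G.
2G: tangent at (12, 1): λ = (3·12² + 12)/(2·1) ≡ 2/2. 2⁻¹ ≡ 7 (mod 13), so λ ≡ 2·7 ≡ 1.
  x = λ² - 12 - 12 = 1 - 24 ≡ 3; y = λ·(12 - 3) - 1 ≡ 8. → (3, 8)
3G: (3, 8) + (12, 1). λ = (1 - 8)/(12 - 3) ≡ 6/9 mod 13. 9⁻¹ ≡ 3 (mod 13), so λ ≡ 5.
  x = λ² - 3 - 12 = 25 - 15 ≡ 10; y = λ·(3 - 10) - 8 ≡ 9. → (10, 9)
4G: (10, 9) + (12, 1). λ = (1 - 9)/(12 - 10) ≡ 5/2 mod 13. 2⁻¹ ≡ 7 (mod 13), so λ ≡ 9.
  x = λ² - 10 - 12 = 81 - 22 ≡ 7; y = λ·(10 - 7) - 9 ≡ 5. → (7, 5)
5G: (7, 5) + (12, 1). λ = (1 - 5)/(12 - 7) ≡ 9/5 mod 13. 5⁻¹ ≡ 8 (mod 13), so λ ≡ 7.
  x = λ² - 7 - 12 = 49 - 19 ≡ 4; y = λ·(7 - 4) - 5 ≡ 3. → (4, 3)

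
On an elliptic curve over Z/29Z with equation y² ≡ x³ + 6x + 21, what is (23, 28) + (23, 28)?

tangent at (23, 28): λ = (3·23² + 6)/(2·28) ≡ 27/27. 27⁻¹ ≡ 14 (mod 29) since 27·14 = 378 ≡ 1, so λ ≡ 27·14 ≡ 1.
  x = λ² - 23 - 23 = 1 - 46 ≡ 13; y = λ·(23 - 13) - 28 ≡ 11. → (13, 11)

(13, 11)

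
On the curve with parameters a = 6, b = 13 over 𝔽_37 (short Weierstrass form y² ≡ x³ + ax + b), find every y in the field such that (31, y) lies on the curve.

x³ + 6x + 13 = 29990 ≡ 20 (mod 37).
20 is a non-residue mod 37; no y exists.

none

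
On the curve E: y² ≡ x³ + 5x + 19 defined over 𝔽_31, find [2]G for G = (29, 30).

tangent at (29, 30): λ = (3·29² + 5)/(2·30) ≡ 17/29. 29⁻¹ ≡ 15 (mod 31) since 29·15 = 435 ≡ 1, so λ ≡ 17·15 ≡ 7.
  x = λ² - 29 - 29 = 49 - 58 ≡ 22; y = λ·(29 - 22) - 30 ≡ 19. → (22, 19)

(22, 19)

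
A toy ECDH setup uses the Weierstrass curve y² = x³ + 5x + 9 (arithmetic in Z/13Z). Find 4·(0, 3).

(7, 7)

Write Q = (0, 3).
Repeated addition: build up to 4Q.
2Q: tangent at (0, 3): λ = (3·0² + 5)/(2·3) ≡ 5/6. 6⁻¹ ≡ 11 (mod 13) since 6·11 = 66 ≡ 1, so λ ≡ 5·11 ≡ 3.
  x = λ² - 0 - 0 = 9 - 0 ≡ 9; y = λ·(0 - 9) - 3 ≡ 9. → (9, 9)
3Q: (9, 9) + (0, 3). λ = (3 - 9)/(0 - 9) ≡ 7/4 mod 13. 4⁻¹ ≡ 10 (mod 13), so λ ≡ 5.
  x = λ² - 9 - 0 = 25 - 9 ≡ 3; y = λ·(9 - 3) - 9 ≡ 8. → (3, 8)
4Q: (3, 8) + (0, 3). λ = (3 - 8)/(0 - 3) ≡ 8/10 mod 13. 10⁻¹ ≡ 4 (mod 13), so λ ≡ 6.
  x = λ² - 3 - 0 = 36 - 3 ≡ 7; y = λ·(3 - 7) - 8 ≡ 7. → (7, 7)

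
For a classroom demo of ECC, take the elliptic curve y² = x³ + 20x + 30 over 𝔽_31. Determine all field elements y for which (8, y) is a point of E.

12, 19

x³ + 20x + 30 = 702 ≡ 20 (mod 31).
Square roots of 20 mod 31: 12 and 19 (since 12² = 144 ≡ 20).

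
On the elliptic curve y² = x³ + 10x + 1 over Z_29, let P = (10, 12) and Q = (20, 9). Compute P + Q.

(22, 9)

(10, 12) + (20, 9). λ = (9 - 12)/(20 - 10) ≡ 26/10 mod 29. 10⁻¹ ≡ 3 (mod 29), so λ ≡ 20.
  x = λ² - 10 - 20 = 400 - 30 ≡ 22; y = λ·(10 - 22) - 12 ≡ 9. → (22, 9)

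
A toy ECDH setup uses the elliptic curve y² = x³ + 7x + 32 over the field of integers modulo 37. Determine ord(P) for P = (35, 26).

11

2P: tangent at (35, 26): λ = (3·35² + 7)/(2·26) ≡ 19/15. 15⁻¹ ≡ 5 (mod 37) since 15·5 = 75 ≡ 1, so λ ≡ 19·5 ≡ 21.
  x = λ² - 35 - 35 = 441 - 70 ≡ 1; y = λ·(35 - 1) - 26 ≡ 22. → (1, 22)
3P: (1, 22) + (35, 26). λ = (26 - 22)/(35 - 1) ≡ 4/34 mod 37. 34⁻¹ ≡ 12 (mod 37), so λ ≡ 11.
  x = λ² - 1 - 35 = 121 - 36 ≡ 11; y = λ·(1 - 11) - 22 ≡ 16. → (11, 16)
4P: (11, 16) + (35, 26). λ = (26 - 16)/(35 - 11) ≡ 10/24 mod 37. 24⁻¹ ≡ 17 (mod 37), so λ ≡ 22.
  x = λ² - 11 - 35 = 484 - 46 ≡ 31; y = λ·(11 - 31) - 16 ≡ 25. → (31, 25)
5P: (31, 25) + (35, 26). λ = (26 - 25)/(35 - 31) ≡ 1/4 mod 37. 4⁻¹ ≡ 28 (mod 37), so λ ≡ 28.
  x = λ² - 31 - 35 = 784 - 66 ≡ 15; y = λ·(31 - 15) - 25 ≡ 16. → (15, 16)
6P: (15, 16) + (35, 26). λ = (26 - 16)/(35 - 15) ≡ 10/20 mod 37. 20⁻¹ ≡ 13 (mod 37) since 20·13 = 260 ≡ 1, so λ ≡ 19.
  x = λ² - 15 - 35 = 361 - 50 ≡ 15; y = λ·(15 - 15) - 16 ≡ 21. → (15, 21)
7P: (15, 21) + (35, 26). λ = (26 - 21)/(35 - 15) ≡ 5/20 mod 37. 20⁻¹ ≡ 13 (mod 37), so λ ≡ 28.
  x = λ² - 15 - 35 = 784 - 50 ≡ 31; y = λ·(15 - 31) - 21 ≡ 12. → (31, 12)
8P: (31, 12) + (35, 26). λ = (26 - 12)/(35 - 31) ≡ 14/4 mod 37. 4⁻¹ ≡ 28 (mod 37), so λ ≡ 22.
  x = λ² - 31 - 35 = 484 - 66 ≡ 11; y = λ·(31 - 11) - 12 ≡ 21. → (11, 21)
9P: (11, 21) + (35, 26). λ = (26 - 21)/(35 - 11) ≡ 5/24 mod 37. 24⁻¹ ≡ 17 (mod 37), so λ ≡ 11.
  x = λ² - 11 - 35 = 121 - 46 ≡ 1; y = λ·(11 - 1) - 21 ≡ 15. → (1, 15)
10P: (1, 15) + (35, 26). λ = (26 - 15)/(35 - 1) ≡ 11/34 mod 37. 34⁻¹ ≡ 12 (mod 37), so λ ≡ 21.
  x = λ² - 1 - 35 = 441 - 36 ≡ 35; y = λ·(1 - 35) - 15 ≡ 11. → (35, 11)
11P: (35, 11) + (35, 26): same x and y₁ ≡ -y₂, so the sum is O.
11P = O, so the order is 11.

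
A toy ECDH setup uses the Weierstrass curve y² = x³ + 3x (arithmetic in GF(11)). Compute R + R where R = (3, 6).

tangent at (3, 6): λ = (3·3² + 3)/(2·6) ≡ 8/1. 1⁻¹ ≡ 1 (mod 11) since 1·1 = 1 ≡ 1, so λ ≡ 8·1 ≡ 8.
  x = λ² - 3 - 3 = 64 - 6 ≡ 3; y = λ·(3 - 3) - 6 ≡ 5. → (3, 5)

(3, 5)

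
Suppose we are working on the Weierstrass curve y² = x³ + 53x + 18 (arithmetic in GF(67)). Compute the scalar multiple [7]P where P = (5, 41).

(29, 45)

Repeated addition: build up to 7P.
2P: tangent at (5, 41): λ = (3·5² + 53)/(2·41) ≡ 61/15. 15⁻¹ ≡ 9 (mod 67) since 15·9 = 135 ≡ 1, so λ ≡ 61·9 ≡ 13.
  x = λ² - 5 - 5 = 169 - 10 ≡ 25; y = λ·(5 - 25) - 41 ≡ 34. → (25, 34)
3P: (25, 34) + (5, 41). λ = (41 - 34)/(5 - 25) ≡ 7/47 mod 67. 47⁻¹ ≡ 10 (mod 67), so λ ≡ 3.
  x = λ² - 25 - 5 = 9 - 30 ≡ 46; y = λ·(25 - 46) - 34 ≡ 37. → (46, 37)
4P: (46, 37) + (5, 41). λ = (41 - 37)/(5 - 46) ≡ 4/26 mod 67. 26⁻¹ ≡ 49 (mod 67), so λ ≡ 62.
  x = λ² - 46 - 5 = 3844 - 51 ≡ 41; y = λ·(46 - 41) - 37 ≡ 5. → (41, 5)
5P: (41, 5) + (5, 41). λ = (41 - 5)/(5 - 41) ≡ 36/31 mod 67. 31⁻¹ ≡ 13 (mod 67) since 31·13 = 403 ≡ 1, so λ ≡ 66.
  x = λ² - 41 - 5 = 4356 - 46 ≡ 22; y = λ·(41 - 22) - 5 ≡ 43. → (22, 43)
6P: (22, 43) + (5, 41). λ = (41 - 43)/(5 - 22) ≡ 65/50 mod 67. 50⁻¹ ≡ 63 (mod 67), so λ ≡ 8.
  x = λ² - 22 - 5 = 64 - 27 ≡ 37; y = λ·(22 - 37) - 43 ≡ 38. → (37, 38)
7P: (37, 38) + (5, 41). λ = (41 - 38)/(5 - 37) ≡ 3/35 mod 67. 35⁻¹ ≡ 23 (mod 67), so λ ≡ 2.
  x = λ² - 37 - 5 = 4 - 42 ≡ 29; y = λ·(37 - 29) - 38 ≡ 45. → (29, 45)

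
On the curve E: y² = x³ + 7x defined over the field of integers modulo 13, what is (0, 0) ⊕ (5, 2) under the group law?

(0, 0) + (5, 2). λ = (2 - 0)/(5 - 0) ≡ 2/5 mod 13. 5⁻¹ ≡ 8 (mod 13), so λ ≡ 3.
  x = λ² - 0 - 5 = 9 - 5 ≡ 4; y = λ·(0 - 4) - 0 ≡ 1. → (4, 1)

(4, 1)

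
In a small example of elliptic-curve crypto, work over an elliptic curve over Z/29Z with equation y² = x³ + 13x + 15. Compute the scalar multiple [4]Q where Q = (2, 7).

Repeated addition: build up to 4Q.
2Q: tangent at (2, 7): λ = (3·2² + 13)/(2·7) ≡ 25/14. 14⁻¹ ≡ 27 (mod 29), so λ ≡ 25·27 ≡ 8.
  x = λ² - 2 - 2 = 64 - 4 ≡ 2; y = λ·(2 - 2) - 7 ≡ 22. → (2, 22)
3Q: (2, 22) + (2, 7): same x and y₁ ≡ -y₂, so the sum is ∞.
4Q: ∞ + (2, 7) = (2, 7) (identity).

(2, 7)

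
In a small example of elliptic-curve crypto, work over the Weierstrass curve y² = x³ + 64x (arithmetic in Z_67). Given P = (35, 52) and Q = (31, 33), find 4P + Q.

(58, 54)

First 4P:
Repeated addition: build up to 4P.
2P: tangent at (35, 52): λ = (3·35² + 64)/(2·52) ≡ 54/37. 37⁻¹ ≡ 29 (mod 67), so λ ≡ 54·29 ≡ 25.
  x = λ² - 35 - 35 = 625 - 70 ≡ 19; y = λ·(35 - 19) - 52 ≡ 13. → (19, 13)
3P: (19, 13) + (35, 52). λ = (52 - 13)/(35 - 19) ≡ 39/16 mod 67. 16⁻¹ ≡ 21 (mod 67), so λ ≡ 15.
  x = λ² - 19 - 35 = 225 - 54 ≡ 37; y = λ·(19 - 37) - 13 ≡ 52. → (37, 52)
4P: (37, 52) + (35, 52). λ = (52 - 52)/(35 - 37) ≡ 0/65 mod 67. 65⁻¹ ≡ 33 (mod 67), so λ ≡ 0.
  x = λ² - 37 - 35 = 0 - 72 ≡ 62; y = λ·(37 - 62) - 52 ≡ 15. → (62, 15)
4P = (62, 15).
Finally 4P + Q:
(62, 15) + (31, 33). λ = (33 - 15)/(31 - 62) ≡ 18/36 mod 67. 36⁻¹ ≡ 54 (mod 67), so λ ≡ 34.
  x = λ² - 62 - 31 = 1156 - 93 ≡ 58; y = λ·(62 - 58) - 15 ≡ 54. → (58, 54)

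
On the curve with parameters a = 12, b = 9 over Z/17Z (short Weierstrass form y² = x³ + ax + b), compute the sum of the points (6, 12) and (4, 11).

(6, 12) + (4, 11). λ = (11 - 12)/(4 - 6) ≡ 16/15 mod 17. 15⁻¹ ≡ 8 (mod 17), so λ ≡ 9.
  x = λ² - 6 - 4 = 81 - 10 ≡ 3; y = λ·(6 - 3) - 12 ≡ 15. → (3, 15)

(3, 15)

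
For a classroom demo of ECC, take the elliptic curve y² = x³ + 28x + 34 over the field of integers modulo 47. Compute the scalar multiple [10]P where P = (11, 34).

Repeated addition: build up to 10P.
2P: tangent at (11, 34): λ = (3·11² + 28)/(2·34) ≡ 15/21. 21⁻¹ ≡ 9 (mod 47) since 21·9 = 189 ≡ 1, so λ ≡ 15·9 ≡ 41.
  x = λ² - 11 - 11 = 1681 - 22 ≡ 14; y = λ·(11 - 14) - 34 ≡ 31. → (14, 31)
3P: (14, 31) + (11, 34). λ = (34 - 31)/(11 - 14) ≡ 3/44 mod 47. 44⁻¹ ≡ 31 (mod 47), so λ ≡ 46.
  x = λ² - 14 - 11 = 2116 - 25 ≡ 23; y = λ·(14 - 23) - 31 ≡ 25. → (23, 25)
4P: (23, 25) + (11, 34). λ = (34 - 25)/(11 - 23) ≡ 9/35 mod 47. 35⁻¹ ≡ 43 (mod 47), so λ ≡ 11.
  x = λ² - 23 - 11 = 121 - 34 ≡ 40; y = λ·(23 - 40) - 25 ≡ 23. → (40, 23)
5P: (40, 23) + (11, 34). λ = (34 - 23)/(11 - 40) ≡ 11/18 mod 47. 18⁻¹ ≡ 34 (mod 47) since 18·34 = 612 ≡ 1, so λ ≡ 45.
  x = λ² - 40 - 11 = 2025 - 51 ≡ 0; y = λ·(40 - 0) - 23 ≡ 38. → (0, 38)
6P: (0, 38) + (11, 34). λ = (34 - 38)/(11 - 0) ≡ 43/11 mod 47. 11⁻¹ ≡ 30 (mod 47) since 11·30 = 330 ≡ 1, so λ ≡ 21.
  x = λ² - 0 - 11 = 441 - 11 ≡ 7; y = λ·(0 - 7) - 38 ≡ 3. → (7, 3)
7P: (7, 3) + (11, 34). λ = (34 - 3)/(11 - 7) ≡ 31/4 mod 47. 4⁻¹ ≡ 12 (mod 47) since 4·12 = 48 ≡ 1, so λ ≡ 43.
  x = λ² - 7 - 11 = 1849 - 18 ≡ 45; y = λ·(7 - 45) - 3 ≡ 8. → (45, 8)
8P: (45, 8) + (11, 34). λ = (34 - 8)/(11 - 45) ≡ 26/13 mod 47. 13⁻¹ ≡ 29 (mod 47), so λ ≡ 2.
  x = λ² - 45 - 11 = 4 - 56 ≡ 42; y = λ·(45 - 42) - 8 ≡ 45. → (42, 45)
9P: (42, 45) + (11, 34). λ = (34 - 45)/(11 - 42) ≡ 36/16 mod 47. 16⁻¹ ≡ 3 (mod 47) since 16·3 = 48 ≡ 1, so λ ≡ 14.
  x = λ² - 42 - 11 = 196 - 53 ≡ 2; y = λ·(42 - 2) - 45 ≡ 45. → (2, 45)
10P: (2, 45) + (11, 34). λ = (34 - 45)/(11 - 2) ≡ 36/9 mod 47. 9⁻¹ ≡ 21 (mod 47), so λ ≡ 4.
  x = λ² - 2 - 11 = 16 - 13 ≡ 3; y = λ·(2 - 3) - 45 ≡ 45. → (3, 45)

(3, 45)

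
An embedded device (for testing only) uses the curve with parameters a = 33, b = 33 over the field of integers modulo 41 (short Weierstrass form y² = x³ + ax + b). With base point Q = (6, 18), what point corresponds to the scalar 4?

(19, 4)

Double-and-add on 4 = (100)₂. Start with Q = (6, 18) for the leading 1-bit.
double: tangent at (6, 18): λ = (3·6² + 33)/(2·18) ≡ 18/36. 36⁻¹ ≡ 8 (mod 41) since 36·8 = 288 ≡ 1, so λ ≡ 18·8 ≡ 21.
  x = λ² - 6 - 6 = 441 - 12 ≡ 19; y = λ·(6 - 19) - 18 ≡ 37. → (19, 37)
double: tangent at (19, 37): λ = (3·19² + 33)/(2·37) ≡ 9/33. 33⁻¹ ≡ 5 (mod 41) since 33·5 = 165 ≡ 1, so λ ≡ 9·5 ≡ 4.
  x = λ² - 19 - 19 = 16 - 38 ≡ 19; y = λ·(19 - 19) - 37 ≡ 4. → (19, 4)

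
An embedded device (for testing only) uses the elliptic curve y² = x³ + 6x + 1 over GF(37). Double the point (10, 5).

(18, 24)

tangent at (10, 5): λ = (3·10² + 6)/(2·5) ≡ 10/10. 10⁻¹ ≡ 26 (mod 37) since 10·26 = 260 ≡ 1, so λ ≡ 10·26 ≡ 1.
  x = λ² - 10 - 10 = 1 - 20 ≡ 18; y = λ·(10 - 18) - 5 ≡ 24. → (18, 24)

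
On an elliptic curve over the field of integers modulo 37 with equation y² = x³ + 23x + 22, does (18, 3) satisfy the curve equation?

y² = 3² ≡ 9; x³ + 23x + 22 = 6268 ≡ 15 (mod 37). 9 ≠ 15.

no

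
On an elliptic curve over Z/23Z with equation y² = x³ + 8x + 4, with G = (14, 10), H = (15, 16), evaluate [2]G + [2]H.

(4, 13)

First 2G:
Repeated addition: build up to 2G.
2G: tangent at (14, 10): λ = (3·14² + 8)/(2·10) ≡ 21/20. 20⁻¹ ≡ 15 (mod 23) since 20·15 = 300 ≡ 1, so λ ≡ 21·15 ≡ 16.
  x = λ² - 14 - 14 = 256 - 28 ≡ 21; y = λ·(14 - 21) - 10 ≡ 16. → (21, 16)
2G = (21, 16).
Next 2H:
Repeated addition: build up to 2H.
2H: tangent at (15, 16): λ = (3·15² + 8)/(2·16) ≡ 16/9. 9⁻¹ ≡ 18 (mod 23) since 9·18 = 162 ≡ 1, so λ ≡ 16·18 ≡ 12.
  x = λ² - 15 - 15 = 144 - 30 ≡ 22; y = λ·(15 - 22) - 16 ≡ 15. → (22, 15)
2H = (22, 15).
Finally 2G + 2H:
(21, 16) + (22, 15). λ = (15 - 16)/(22 - 21) ≡ 22/1 mod 23. 1⁻¹ ≡ 1 (mod 23), so λ ≡ 22.
  x = λ² - 21 - 22 = 484 - 43 ≡ 4; y = λ·(21 - 4) - 16 ≡ 13. → (4, 13)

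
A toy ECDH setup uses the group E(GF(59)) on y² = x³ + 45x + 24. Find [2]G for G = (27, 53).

tangent at (27, 53): λ = (3·27² + 45)/(2·53) ≡ 49/47. 47⁻¹ ≡ 54 (mod 59), so λ ≡ 49·54 ≡ 50.
  x = λ² - 27 - 27 = 2500 - 54 ≡ 27; y = λ·(27 - 27) - 53 ≡ 6. → (27, 6)

(27, 6)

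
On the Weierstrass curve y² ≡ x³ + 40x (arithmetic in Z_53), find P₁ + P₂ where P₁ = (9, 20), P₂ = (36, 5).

(9, 20) + (36, 5). λ = (5 - 20)/(36 - 9) ≡ 38/27 mod 53. 27⁻¹ ≡ 2 (mod 53) since 27·2 = 54 ≡ 1, so λ ≡ 23.
  x = λ² - 9 - 36 = 529 - 45 ≡ 7; y = λ·(9 - 7) - 20 ≡ 26. → (7, 26)

(7, 26)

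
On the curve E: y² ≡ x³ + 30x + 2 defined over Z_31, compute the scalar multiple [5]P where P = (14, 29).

(4, 0)

Repeated addition: build up to 5P.
2P: tangent at (14, 29): λ = (3·14² + 30)/(2·29) ≡ 29/27. 27⁻¹ ≡ 23 (mod 31), so λ ≡ 29·23 ≡ 16.
  x = λ² - 14 - 14 = 256 - 28 ≡ 11; y = λ·(14 - 11) - 29 ≡ 19. → (11, 19)
3P: (11, 19) + (14, 29). λ = (29 - 19)/(14 - 11) ≡ 10/3 mod 31. 3⁻¹ ≡ 21 (mod 31), so λ ≡ 24.
  x = λ² - 11 - 14 = 576 - 25 ≡ 24; y = λ·(11 - 24) - 19 ≡ 10. → (24, 10)
4P: (24, 10) + (14, 29). λ = (29 - 10)/(14 - 24) ≡ 19/21 mod 31. 21⁻¹ ≡ 3 (mod 31), so λ ≡ 26.
  x = λ² - 24 - 14 = 676 - 38 ≡ 18; y = λ·(24 - 18) - 10 ≡ 22. → (18, 22)
5P: (18, 22) + (14, 29). λ = (29 - 22)/(14 - 18) ≡ 7/27 mod 31. 27⁻¹ ≡ 23 (mod 31), so λ ≡ 6.
  x = λ² - 18 - 14 = 36 - 32 ≡ 4; y = λ·(18 - 4) - 22 ≡ 0. → (4, 0)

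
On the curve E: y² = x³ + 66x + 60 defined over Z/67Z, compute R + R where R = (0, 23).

(55, 35)

tangent at (0, 23): λ = (3·0² + 66)/(2·23) ≡ 66/46. 46⁻¹ ≡ 51 (mod 67) since 46·51 = 2346 ≡ 1, so λ ≡ 66·51 ≡ 16.
  x = λ² - 0 - 0 = 256 - 0 ≡ 55; y = λ·(0 - 55) - 23 ≡ 35. → (55, 35)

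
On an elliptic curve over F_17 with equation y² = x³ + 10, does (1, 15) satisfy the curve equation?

no

y² = 15² ≡ 4; x³ + 0x + 10 = 11 ≡ 11 (mod 17). 4 ≠ 11.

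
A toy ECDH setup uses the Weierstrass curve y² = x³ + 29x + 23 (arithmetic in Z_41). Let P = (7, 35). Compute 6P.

Double-and-add on 6 = (110)₂. Start with P = (7, 35) for the leading 1-bit.
double: tangent at (7, 35): λ = (3·7² + 29)/(2·35) ≡ 12/29. 29⁻¹ ≡ 17 (mod 41) since 29·17 = 493 ≡ 1, so λ ≡ 12·17 ≡ 40.
  x = λ² - 7 - 7 = 1600 - 14 ≡ 28; y = λ·(7 - 28) - 35 ≡ 27. → (28, 27)
add P: (28, 27) + (7, 35). λ = (35 - 27)/(7 - 28) ≡ 8/20 mod 41. 20⁻¹ ≡ 39 (mod 41), so λ ≡ 25.
  x = λ² - 28 - 7 = 625 - 35 ≡ 16; y = λ·(28 - 16) - 27 ≡ 27. → (16, 27)
double: tangent at (16, 27): λ = (3·16² + 29)/(2·27) ≡ 18/13. 13⁻¹ ≡ 19 (mod 41), so λ ≡ 18·19 ≡ 14.
  x = λ² - 16 - 16 = 196 - 32 ≡ 0; y = λ·(16 - 0) - 27 ≡ 33. → (0, 33)

(0, 33)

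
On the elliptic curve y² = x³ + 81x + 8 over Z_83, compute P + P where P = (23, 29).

tangent at (23, 29): λ = (3·23² + 81)/(2·29) ≡ 8/58. 58⁻¹ ≡ 73 (mod 83), so λ ≡ 8·73 ≡ 3.
  x = λ² - 23 - 23 = 9 - 46 ≡ 46; y = λ·(23 - 46) - 29 ≡ 68. → (46, 68)

(46, 68)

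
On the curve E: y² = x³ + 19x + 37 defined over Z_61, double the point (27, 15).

tangent at (27, 15): λ = (3·27² + 19)/(2·15) ≡ 10/30. 30⁻¹ ≡ 59 (mod 61), so λ ≡ 10·59 ≡ 41.
  x = λ² - 27 - 27 = 1681 - 54 ≡ 41; y = λ·(27 - 41) - 15 ≡ 21. → (41, 21)

(41, 21)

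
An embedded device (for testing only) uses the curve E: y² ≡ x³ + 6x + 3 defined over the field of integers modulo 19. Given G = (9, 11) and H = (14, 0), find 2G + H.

(2, 2)

First 2G:
Repeated addition: build up to 2G.
2G: tangent at (9, 11): λ = (3·9² + 6)/(2·11) ≡ 2/3. 3⁻¹ ≡ 13 (mod 19), so λ ≡ 2·13 ≡ 7.
  x = λ² - 9 - 9 = 49 - 18 ≡ 12; y = λ·(9 - 12) - 11 ≡ 6. → (12, 6)
2G = (12, 6).
Finally 2G + H:
(12, 6) + (14, 0). λ = (0 - 6)/(14 - 12) ≡ 13/2 mod 19. 2⁻¹ ≡ 10 (mod 19), so λ ≡ 16.
  x = λ² - 12 - 14 = 256 - 26 ≡ 2; y = λ·(12 - 2) - 6 ≡ 2. → (2, 2)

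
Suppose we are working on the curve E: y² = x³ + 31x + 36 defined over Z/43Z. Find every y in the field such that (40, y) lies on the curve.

x³ + 31x + 36 = 65276 ≡ 2 (mod 43).
2 is a non-residue mod 43; no y exists.

none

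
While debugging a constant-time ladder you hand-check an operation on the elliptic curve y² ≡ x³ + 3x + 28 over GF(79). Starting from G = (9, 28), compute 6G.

(7, 47)

Repeated addition: build up to 6G.
2G: tangent at (9, 28): λ = (3·9² + 3)/(2·28) ≡ 9/56. 56⁻¹ ≡ 24 (mod 79), so λ ≡ 9·24 ≡ 58.
  x = λ² - 9 - 9 = 3364 - 18 ≡ 28; y = λ·(9 - 28) - 28 ≡ 55. → (28, 55)
3G: (28, 55) + (9, 28). λ = (28 - 55)/(9 - 28) ≡ 52/60 mod 79. 60⁻¹ ≡ 54 (mod 79) since 60·54 = 3240 ≡ 1, so λ ≡ 43.
  x = λ² - 28 - 9 = 1849 - 37 ≡ 74; y = λ·(28 - 74) - 55 ≡ 21. → (74, 21)
4G: (74, 21) + (9, 28). λ = (28 - 21)/(9 - 74) ≡ 7/14 mod 79. 14⁻¹ ≡ 17 (mod 79), so λ ≡ 40.
  x = λ² - 74 - 9 = 1600 - 83 ≡ 16; y = λ·(74 - 16) - 21 ≡ 8. → (16, 8)
5G: (16, 8) + (9, 28). λ = (28 - 8)/(9 - 16) ≡ 20/72 mod 79. 72⁻¹ ≡ 45 (mod 79) since 72·45 = 3240 ≡ 1, so λ ≡ 31.
  x = λ² - 16 - 9 = 961 - 25 ≡ 67; y = λ·(16 - 67) - 8 ≡ 70. → (67, 70)
6G: (67, 70) + (9, 28). λ = (28 - 70)/(9 - 67) ≡ 37/21 mod 79. 21⁻¹ ≡ 64 (mod 79), so λ ≡ 77.
  x = λ² - 67 - 9 = 5929 - 76 ≡ 7; y = λ·(67 - 7) - 70 ≡ 47. → (7, 47)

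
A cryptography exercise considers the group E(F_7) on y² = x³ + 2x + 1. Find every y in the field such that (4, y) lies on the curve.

none

x³ + 2x + 1 = 73 ≡ 3 (mod 7).
3 is a non-residue mod 7; no y exists.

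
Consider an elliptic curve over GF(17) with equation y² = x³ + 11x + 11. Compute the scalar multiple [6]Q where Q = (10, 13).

Double-and-add on 6 = (110)₂. Start with Q = (10, 13) for the leading 1-bit.
double: tangent at (10, 13): λ = (3·10² + 11)/(2·13) ≡ 5/9. 9⁻¹ ≡ 2 (mod 17), so λ ≡ 5·2 ≡ 10.
  x = λ² - 10 - 10 = 100 - 20 ≡ 12; y = λ·(10 - 12) - 13 ≡ 1. → (12, 1)
add Q: (12, 1) + (10, 13). λ = (13 - 1)/(10 - 12) ≡ 12/15 mod 17. 15⁻¹ ≡ 8 (mod 17), so λ ≡ 11.
  x = λ² - 12 - 10 = 121 - 22 ≡ 14; y = λ·(12 - 14) - 1 ≡ 11. → (14, 11)
double: tangent at (14, 11): λ = (3·14² + 11)/(2·11) ≡ 4/5. 5⁻¹ ≡ 7 (mod 17) since 5·7 = 35 ≡ 1, so λ ≡ 4·7 ≡ 11.
  x = λ² - 14 - 14 = 121 - 28 ≡ 8; y = λ·(14 - 8) - 11 ≡ 4. → (8, 4)

(8, 4)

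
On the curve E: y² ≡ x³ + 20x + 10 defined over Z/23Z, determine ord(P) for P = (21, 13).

9

2P: tangent at (21, 13): λ = (3·21² + 20)/(2·13) ≡ 9/3. 3⁻¹ ≡ 8 (mod 23), so λ ≡ 9·8 ≡ 3.
  x = λ² - 21 - 21 = 9 - 42 ≡ 13; y = λ·(21 - 13) - 13 ≡ 11. → (13, 11)
3P: (13, 11) + (21, 13). λ = (13 - 11)/(21 - 13) ≡ 2/8 mod 23. 8⁻¹ ≡ 3 (mod 23), so λ ≡ 6.
  x = λ² - 13 - 21 = 36 - 34 ≡ 2; y = λ·(13 - 2) - 11 ≡ 9. → (2, 9)
4P: (2, 9) + (21, 13). λ = (13 - 9)/(21 - 2) ≡ 4/19 mod 23. 19⁻¹ ≡ 17 (mod 23), so λ ≡ 22.
  x = λ² - 2 - 21 = 484 - 23 ≡ 1; y = λ·(2 - 1) - 9 ≡ 13. → (1, 13)
5P: (1, 13) + (21, 13). λ = (13 - 13)/(21 - 1) ≡ 0/20 mod 23. 20⁻¹ ≡ 15 (mod 23) since 20·15 = 300 ≡ 1, so λ ≡ 0.
  x = λ² - 1 - 21 = 0 - 22 ≡ 1; y = λ·(1 - 1) - 13 ≡ 10. → (1, 10)
6P: (1, 10) + (21, 13). λ = (13 - 10)/(21 - 1) ≡ 3/20 mod 23. 20⁻¹ ≡ 15 (mod 23) since 20·15 = 300 ≡ 1, so λ ≡ 22.
  x = λ² - 1 - 21 = 484 - 22 ≡ 2; y = λ·(1 - 2) - 10 ≡ 14. → (2, 14)
7P: (2, 14) + (21, 13). λ = (13 - 14)/(21 - 2) ≡ 22/19 mod 23. 19⁻¹ ≡ 17 (mod 23), so λ ≡ 6.
  x = λ² - 2 - 21 = 36 - 23 ≡ 13; y = λ·(2 - 13) - 14 ≡ 12. → (13, 12)
8P: (13, 12) + (21, 13). λ = (13 - 12)/(21 - 13) ≡ 1/8 mod 23. 8⁻¹ ≡ 3 (mod 23) since 8·3 = 24 ≡ 1, so λ ≡ 3.
  x = λ² - 13 - 21 = 9 - 34 ≡ 21; y = λ·(13 - 21) - 12 ≡ 10. → (21, 10)
9P: (21, 10) + (21, 13): same x and y₁ ≡ -y₂, so the sum is O.
9P = O, so the order is 9.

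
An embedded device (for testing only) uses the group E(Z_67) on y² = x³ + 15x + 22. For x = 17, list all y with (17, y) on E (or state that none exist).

x³ + 15x + 22 = 5190 ≡ 31 (mod 67).
31 is a non-residue mod 67; no y exists.

none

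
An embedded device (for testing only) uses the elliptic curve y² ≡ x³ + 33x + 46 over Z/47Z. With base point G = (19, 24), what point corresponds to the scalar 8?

Repeated addition: build up to 8G.
2G: tangent at (19, 24): λ = (3·19² + 33)/(2·24) ≡ 35/1. 1⁻¹ ≡ 1 (mod 47) since 1·1 = 1 ≡ 1, so λ ≡ 35·1 ≡ 35.
  x = λ² - 19 - 19 = 1225 - 38 ≡ 12; y = λ·(19 - 12) - 24 ≡ 33. → (12, 33)
3G: (12, 33) + (19, 24). λ = (24 - 33)/(19 - 12) ≡ 38/7 mod 47. 7⁻¹ ≡ 27 (mod 47), so λ ≡ 39.
  x = λ² - 12 - 19 = 1521 - 31 ≡ 33; y = λ·(12 - 33) - 33 ≡ 41. → (33, 41)
4G: (33, 41) + (19, 24). λ = (24 - 41)/(19 - 33) ≡ 30/33 mod 47. 33⁻¹ ≡ 10 (mod 47), so λ ≡ 18.
  x = λ² - 33 - 19 = 324 - 52 ≡ 37; y = λ·(33 - 37) - 41 ≡ 28. → (37, 28)
5G: (37, 28) + (19, 24). λ = (24 - 28)/(19 - 37) ≡ 43/29 mod 47. 29⁻¹ ≡ 13 (mod 47), so λ ≡ 42.
  x = λ² - 37 - 19 = 1764 - 56 ≡ 16; y = λ·(37 - 16) - 28 ≡ 8. → (16, 8)
6G: (16, 8) + (19, 24). λ = (24 - 8)/(19 - 16) ≡ 16/3 mod 47. 3⁻¹ ≡ 16 (mod 47), so λ ≡ 21.
  x = λ² - 16 - 19 = 441 - 35 ≡ 30; y = λ·(16 - 30) - 8 ≡ 27. → (30, 27)
7G: (30, 27) + (19, 24). λ = (24 - 27)/(19 - 30) ≡ 44/36 mod 47. 36⁻¹ ≡ 17 (mod 47) since 36·17 = 612 ≡ 1, so λ ≡ 43.
  x = λ² - 30 - 19 = 1849 - 49 ≡ 14; y = λ·(30 - 14) - 27 ≡ 3. → (14, 3)
8G: (14, 3) + (19, 24). λ = (24 - 3)/(19 - 14) ≡ 21/5 mod 47. 5⁻¹ ≡ 19 (mod 47) since 5·19 = 95 ≡ 1, so λ ≡ 23.
  x = λ² - 14 - 19 = 529 - 33 ≡ 26; y = λ·(14 - 26) - 3 ≡ 3. → (26, 3)

(26, 3)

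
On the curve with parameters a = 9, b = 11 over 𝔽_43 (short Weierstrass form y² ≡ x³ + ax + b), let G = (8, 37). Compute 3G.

(21, 1)

Repeated addition: build up to 3G.
2G: tangent at (8, 37): λ = (3·8² + 9)/(2·37) ≡ 29/31. 31⁻¹ ≡ 25 (mod 43), so λ ≡ 29·25 ≡ 37.
  x = λ² - 8 - 8 = 1369 - 16 ≡ 20; y = λ·(8 - 20) - 37 ≡ 35. → (20, 35)
3G: (20, 35) + (8, 37). λ = (37 - 35)/(8 - 20) ≡ 2/31 mod 43. 31⁻¹ ≡ 25 (mod 43) since 31·25 = 775 ≡ 1, so λ ≡ 7.
  x = λ² - 20 - 8 = 49 - 28 ≡ 21; y = λ·(20 - 21) - 35 ≡ 1. → (21, 1)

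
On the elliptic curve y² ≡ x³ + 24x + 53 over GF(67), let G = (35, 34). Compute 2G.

tangent at (35, 34): λ = (3·35² + 24)/(2·34) ≡ 14/1. 1⁻¹ ≡ 1 (mod 67) since 1·1 = 1 ≡ 1, so λ ≡ 14·1 ≡ 14.
  x = λ² - 35 - 35 = 196 - 70 ≡ 59; y = λ·(35 - 59) - 34 ≡ 32. → (59, 32)

(59, 32)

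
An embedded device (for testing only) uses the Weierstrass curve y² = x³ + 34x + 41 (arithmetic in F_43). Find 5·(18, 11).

(40, 16)

Write P = (18, 11).
Repeated addition: build up to 5P.
2P: tangent at (18, 11): λ = (3·18² + 34)/(2·11) ≡ 17/22. 22⁻¹ ≡ 2 (mod 43), so λ ≡ 17·2 ≡ 34.
  x = λ² - 18 - 18 = 1156 - 36 ≡ 2; y = λ·(18 - 2) - 11 ≡ 17. → (2, 17)
3P: (2, 17) + (18, 11). λ = (11 - 17)/(18 - 2) ≡ 37/16 mod 43. 16⁻¹ ≡ 35 (mod 43), so λ ≡ 5.
  x = λ² - 2 - 18 = 25 - 20 ≡ 5; y = λ·(2 - 5) - 17 ≡ 11. → (5, 11)
4P: (5, 11) + (18, 11). λ = (11 - 11)/(18 - 5) ≡ 0/13 mod 43. 13⁻¹ ≡ 10 (mod 43), so λ ≡ 0.
  x = λ² - 5 - 18 = 0 - 23 ≡ 20; y = λ·(5 - 20) - 11 ≡ 32. → (20, 32)
5P: (20, 32) + (18, 11). λ = (11 - 32)/(18 - 20) ≡ 22/41 mod 43. 41⁻¹ ≡ 21 (mod 43), so λ ≡ 32.
  x = λ² - 20 - 18 = 1024 - 38 ≡ 40; y = λ·(20 - 40) - 32 ≡ 16. → (40, 16)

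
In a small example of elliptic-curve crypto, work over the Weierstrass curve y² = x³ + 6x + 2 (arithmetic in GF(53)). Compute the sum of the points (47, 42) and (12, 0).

(23, 8)

(47, 42) + (12, 0). λ = (0 - 42)/(12 - 47) ≡ 11/18 mod 53. 18⁻¹ ≡ 3 (mod 53), so λ ≡ 33.
  x = λ² - 47 - 12 = 1089 - 59 ≡ 23; y = λ·(47 - 23) - 42 ≡ 8. → (23, 8)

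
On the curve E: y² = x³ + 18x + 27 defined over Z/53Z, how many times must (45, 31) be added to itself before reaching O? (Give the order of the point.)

7

2P: tangent at (45, 31): λ = (3·45² + 18)/(2·31) ≡ 51/9. 9⁻¹ ≡ 6 (mod 53), so λ ≡ 51·6 ≡ 41.
  x = λ² - 45 - 45 = 1681 - 90 ≡ 1; y = λ·(45 - 1) - 31 ≡ 24. → (1, 24)
3P: (1, 24) + (45, 31). λ = (31 - 24)/(45 - 1) ≡ 7/44 mod 53. 44⁻¹ ≡ 47 (mod 53), so λ ≡ 11.
  x = λ² - 1 - 45 = 121 - 46 ≡ 22; y = λ·(1 - 22) - 24 ≡ 10. → (22, 10)
4P: (22, 10) + (45, 31). λ = (31 - 10)/(45 - 22) ≡ 21/23 mod 53. 23⁻¹ ≡ 30 (mod 53) since 23·30 = 690 ≡ 1, so λ ≡ 47.
  x = λ² - 22 - 45 = 2209 - 67 ≡ 22; y = λ·(22 - 22) - 10 ≡ 43. → (22, 43)
5P: (22, 43) + (45, 31). λ = (31 - 43)/(45 - 22) ≡ 41/23 mod 53. 23⁻¹ ≡ 30 (mod 53), so λ ≡ 11.
  x = λ² - 22 - 45 = 121 - 67 ≡ 1; y = λ·(22 - 1) - 43 ≡ 29. → (1, 29)
6P: (1, 29) + (45, 31). λ = (31 - 29)/(45 - 1) ≡ 2/44 mod 53. 44⁻¹ ≡ 47 (mod 53), so λ ≡ 41.
  x = λ² - 1 - 45 = 1681 - 46 ≡ 45; y = λ·(1 - 45) - 29 ≡ 22. → (45, 22)
7P: (45, 22) + (45, 31): same x and y₁ ≡ -y₂, so the sum is O.
7P = O, so the order is 7.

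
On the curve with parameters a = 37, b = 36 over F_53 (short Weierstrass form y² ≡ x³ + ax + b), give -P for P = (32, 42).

-(32, 42) = (32, -42 mod 53) = (32, 11).

(32, 11)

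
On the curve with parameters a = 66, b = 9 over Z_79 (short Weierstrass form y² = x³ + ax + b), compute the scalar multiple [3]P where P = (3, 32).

(19, 8)

Repeated addition: build up to 3P.
2P: tangent at (3, 32): λ = (3·3² + 66)/(2·32) ≡ 14/64. 64⁻¹ ≡ 21 (mod 79), so λ ≡ 14·21 ≡ 57.
  x = λ² - 3 - 3 = 3249 - 6 ≡ 4; y = λ·(3 - 4) - 32 ≡ 69. → (4, 69)
3P: (4, 69) + (3, 32). λ = (32 - 69)/(3 - 4) ≡ 42/78 mod 79. 78⁻¹ ≡ 78 (mod 79) since 78·78 = 6084 ≡ 1, so λ ≡ 37.
  x = λ² - 4 - 3 = 1369 - 7 ≡ 19; y = λ·(4 - 19) - 69 ≡ 8. → (19, 8)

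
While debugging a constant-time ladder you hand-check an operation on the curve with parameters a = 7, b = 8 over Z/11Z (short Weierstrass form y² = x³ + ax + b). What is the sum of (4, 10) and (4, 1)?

The two points share x = 4 and their y-coordinates satisfy 10 + 1 ≡ 0 (mod 11), so they are inverses. Their sum is the point at infinity.

O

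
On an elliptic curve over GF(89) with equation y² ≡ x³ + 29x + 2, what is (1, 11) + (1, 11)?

tangent at (1, 11): λ = (3·1² + 29)/(2·11) ≡ 32/22. 22⁻¹ ≡ 85 (mod 89) since 22·85 = 1870 ≡ 1, so λ ≡ 32·85 ≡ 50.
  x = λ² - 1 - 1 = 2500 - 2 ≡ 6; y = λ·(1 - 6) - 11 ≡ 6. → (6, 6)

(6, 6)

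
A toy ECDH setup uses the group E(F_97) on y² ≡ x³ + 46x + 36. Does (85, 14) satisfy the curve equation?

y² = 14² ≡ 2; x³ + 46x + 36 = 618071 ≡ 84 (mod 97). 2 ≠ 84.

no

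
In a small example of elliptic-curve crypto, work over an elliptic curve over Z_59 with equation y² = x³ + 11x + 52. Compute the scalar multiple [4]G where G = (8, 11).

(55, 48)

Repeated addition: build up to 4G.
2G: tangent at (8, 11): λ = (3·8² + 11)/(2·11) ≡ 26/22. 22⁻¹ ≡ 51 (mod 59) since 22·51 = 1122 ≡ 1, so λ ≡ 26·51 ≡ 28.
  x = λ² - 8 - 8 = 784 - 16 ≡ 1; y = λ·(8 - 1) - 11 ≡ 8. → (1, 8)
3G: (1, 8) + (8, 11). λ = (11 - 8)/(8 - 1) ≡ 3/7 mod 59. 7⁻¹ ≡ 17 (mod 59) since 7·17 = 119 ≡ 1, so λ ≡ 51.
  x = λ² - 1 - 8 = 2601 - 9 ≡ 55; y = λ·(1 - 55) - 8 ≡ 11. → (55, 11)
4G: (55, 11) + (8, 11). λ = (11 - 11)/(8 - 55) ≡ 0/12 mod 59. 12⁻¹ ≡ 5 (mod 59) since 12·5 = 60 ≡ 1, so λ ≡ 0.
  x = λ² - 55 - 8 = 0 - 63 ≡ 55; y = λ·(55 - 55) - 11 ≡ 48. → (55, 48)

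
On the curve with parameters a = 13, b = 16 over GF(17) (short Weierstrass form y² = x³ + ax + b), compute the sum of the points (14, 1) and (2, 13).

(2, 4)

(14, 1) + (2, 13). λ = (13 - 1)/(2 - 14) ≡ 12/5 mod 17. 5⁻¹ ≡ 7 (mod 17) since 5·7 = 35 ≡ 1, so λ ≡ 16.
  x = λ² - 14 - 2 = 256 - 16 ≡ 2; y = λ·(14 - 2) - 1 ≡ 4. → (2, 4)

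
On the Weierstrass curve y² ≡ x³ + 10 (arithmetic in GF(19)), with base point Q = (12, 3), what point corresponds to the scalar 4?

Repeated addition: build up to 4Q.
2Q: tangent at (12, 3): λ = (3·12² + 0)/(2·3) ≡ 14/6. 6⁻¹ ≡ 16 (mod 19) since 6·16 = 96 ≡ 1, so λ ≡ 14·16 ≡ 15.
  x = λ² - 12 - 12 = 225 - 24 ≡ 11; y = λ·(12 - 11) - 3 ≡ 12. → (11, 12)
3Q: (11, 12) + (12, 3). λ = (3 - 12)/(12 - 11) ≡ 10/1 mod 19. 1⁻¹ ≡ 1 (mod 19), so λ ≡ 10.
  x = λ² - 11 - 12 = 100 - 23 ≡ 1; y = λ·(11 - 1) - 12 ≡ 12. → (1, 12)
4Q: (1, 12) + (12, 3). λ = (3 - 12)/(12 - 1) ≡ 10/11 mod 19. 11⁻¹ ≡ 7 (mod 19) since 11·7 = 77 ≡ 1, so λ ≡ 13.
  x = λ² - 1 - 12 = 169 - 13 ≡ 4; y = λ·(1 - 4) - 12 ≡ 6. → (4, 6)

(4, 6)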